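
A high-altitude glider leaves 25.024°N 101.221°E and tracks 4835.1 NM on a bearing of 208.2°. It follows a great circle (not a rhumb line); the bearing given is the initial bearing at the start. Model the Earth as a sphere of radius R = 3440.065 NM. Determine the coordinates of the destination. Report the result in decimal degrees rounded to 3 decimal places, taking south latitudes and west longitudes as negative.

latitude -45.898°, longitude 59.172°

Central angle δ = d/R = 1.405526 rad.
Start latitude φ₁ = 0.436751 rad; initial bearing θ = 3.633776 rad.
Applying the spherical law of cosines for sides, sin φ₂ = sin φ₁ cos δ + cos φ₁ sin δ cos θ = -0.718103, so φ₂ = -45.898°.
Δλ = atan2( sin θ sin δ cos φ₁ , cos δ − sin φ₁ sin φ₂ ) = atan2(-0.422358, 0.468275) = -0.733888 rad = -42.049°.
λ₂ = λ₁ + Δλ = 59.172°.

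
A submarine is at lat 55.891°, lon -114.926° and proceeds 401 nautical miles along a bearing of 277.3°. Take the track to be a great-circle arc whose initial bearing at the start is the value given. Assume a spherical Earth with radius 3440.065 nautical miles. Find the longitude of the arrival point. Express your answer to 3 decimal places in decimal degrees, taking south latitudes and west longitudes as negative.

Angular distance δ = d/R = 401 / 3440.065 = 0.116568 rad.
Converting: φ₁ = 0.975482 rad, θ = 4.839798 rad.
Applying the spherical law of cosines for sides, sin φ₂ = sin φ₁ cos δ + cos φ₁ sin δ cos θ = 0.830640, so φ₂ = 56.165°.
Then Δλ = atan2(-0.064691, 0.305466) = -0.208694 rad, from sin θ sin δ cos φ₁ over cos δ − sin φ₁ sin φ₂.
Hence λ₂ = -114.926° + -11.957° = -126.883°.

longitude -126.883°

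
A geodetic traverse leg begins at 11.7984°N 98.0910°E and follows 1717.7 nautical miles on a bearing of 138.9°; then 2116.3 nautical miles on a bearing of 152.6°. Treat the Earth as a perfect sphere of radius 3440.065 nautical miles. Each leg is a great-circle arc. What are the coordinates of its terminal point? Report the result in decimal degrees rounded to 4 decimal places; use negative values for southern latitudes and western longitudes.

latitude -40.2736°, longitude 137.1027°

Apply the spherical direct solution leg by leg, carrying full precision between legs.
Leg 1: from (11.7984°, 98.0910°), δ = 1717.7/3440.065 = 0.499322 rad, θ = 138.9° → φ = -10.0031°, λ = 116.7316°.
Leg 2: from (-10.0031°, 116.7316°), δ = 2116.3/3440.065 = 0.615192 rad, θ = 152.6° → φ = -40.2736°, λ = 137.1027°.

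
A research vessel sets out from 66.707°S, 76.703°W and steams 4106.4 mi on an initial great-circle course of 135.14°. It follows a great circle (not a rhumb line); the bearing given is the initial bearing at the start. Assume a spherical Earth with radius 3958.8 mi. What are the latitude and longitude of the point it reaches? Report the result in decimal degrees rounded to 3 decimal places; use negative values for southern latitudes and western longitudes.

δ = 4106.4/3958.8 = 1.037284 rad (59.4320°).
Converting: φ₁ = -1.164257 rad, θ = 2.358638 rad.
sin φ₂ = sin φ₁ cos δ + cos φ₁ sin δ cos θ = (-0.918495)(0.508561) + (0.395433)(0.861026)(-0.708832) = -0.708452
φ₂ = asin(-0.708452) = -0.787303 rad = -45.109°.
Then Δλ = atan2(0.240166, -0.142149) = 2.105224 rad, from sin θ sin δ cos φ₁ over cos δ − sin φ₁ sin φ₂.
Hence λ₂ = -76.703° + 120.620° = 43.917°.

latitude -45.109°, longitude 43.917°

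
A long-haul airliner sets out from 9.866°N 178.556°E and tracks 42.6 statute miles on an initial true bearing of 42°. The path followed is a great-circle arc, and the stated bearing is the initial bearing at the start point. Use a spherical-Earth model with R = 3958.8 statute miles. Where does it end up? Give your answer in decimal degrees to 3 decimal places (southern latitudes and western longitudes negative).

latitude 10.324°, longitude 178.975°

The arc subtends δ = 42.6/3958.8 = 0.010761 rad at the centre.
With φ₁ = 9.866° = 0.172194 rad and θ = 42° = 0.733038 rad:
sin φ₂ = sin φ₁ cos δ + cos φ₁ sin δ cos θ = (0.171344)(0.999942) + (0.985211)(0.010761)(0.743145) = 0.179213
φ₂ = asin(0.179213) = 0.180186 rad = 10.324°.
Then Δλ = atan2(0.007094, 0.969235) = 0.007319 rad, from sin θ sin δ cos φ₁ over cos δ − sin φ₁ sin φ₂.
λ₂ = 178.556° + 0.419° = 178.975°.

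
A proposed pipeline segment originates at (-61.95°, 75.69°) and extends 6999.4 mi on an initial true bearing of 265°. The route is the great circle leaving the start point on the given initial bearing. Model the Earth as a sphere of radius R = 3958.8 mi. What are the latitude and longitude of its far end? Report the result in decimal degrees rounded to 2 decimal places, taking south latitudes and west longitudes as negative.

latitude 7.63°, longitude -24.04°

The arc subtends δ = 6999.4/3958.8 = 1.768061 rad at the centre.
Converting: φ₁ = -1.081231 rad, θ = 4.625123 rad.
Destination latitude: φ₂ = arcsin( sin φ₁ cos δ + cos φ₁ sin δ cos θ ) = arcsin(0.132777) = 7.63°.
Δλ = atan2( sin θ sin δ cos φ₁ , cos δ − sin φ₁ sin φ₂ ) = atan2(-0.459367, -0.078807) = -1.740698 rad = -99.73°.
Hence λ₂ = 75.69° + -99.73° = -24.04°.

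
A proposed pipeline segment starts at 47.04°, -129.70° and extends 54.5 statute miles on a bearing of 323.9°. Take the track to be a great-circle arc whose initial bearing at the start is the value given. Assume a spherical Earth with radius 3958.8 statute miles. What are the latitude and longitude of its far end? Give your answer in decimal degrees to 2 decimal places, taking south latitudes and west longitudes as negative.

latitude 47.68°, longitude -130.39°

δ = 54.5/3958.8 = 0.013767 rad (0.7888°).
With φ₁ = 47.04° = 0.821003 rad and θ = 323.9° = 5.653121 rad:
sin φ₂ = sin φ₁ cos δ + cos φ₁ sin δ cos θ = (0.731830)(0.999905) + (0.681488)(0.013766)(0.807990) = 0.739341
φ₂ = asin(0.739341) = 0.832090 rad = 47.68°.
For the longitude increment, Δλ = atan2( sin θ sin δ cos φ₁, cos δ − sin φ₁ sin φ₂ ) = atan2(-0.005528, 0.458834) = -0.69°.
λ₂ = -129.70° + -0.69° = -130.39°.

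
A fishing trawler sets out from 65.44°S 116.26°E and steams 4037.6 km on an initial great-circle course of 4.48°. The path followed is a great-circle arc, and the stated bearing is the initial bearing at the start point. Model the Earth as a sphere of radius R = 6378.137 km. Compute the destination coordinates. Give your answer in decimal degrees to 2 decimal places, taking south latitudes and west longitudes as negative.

δ = 4037.6/6378.137 = 0.633038 rad (36.2704°).
Converting: φ₁ = -1.142143 rad, θ = 0.078191 rad.
sin φ₂ = sin φ₁ cos δ + cos φ₁ sin δ cos θ = (-0.909527)(0.806234) + (0.415646)(0.591596)(0.996945) = -0.488148
φ₂ = asin(-0.488148) = -0.509967 rad = -29.22°.
For the longitude increment, Δλ = atan2( sin θ sin δ cos φ₁, cos δ − sin φ₁ sin φ₂ ) = atan2(0.019207, 0.362251) = 3.04°.
Hence λ₂ = 116.26° + 3.04° = 119.30°.

latitude -29.22°, longitude 119.30°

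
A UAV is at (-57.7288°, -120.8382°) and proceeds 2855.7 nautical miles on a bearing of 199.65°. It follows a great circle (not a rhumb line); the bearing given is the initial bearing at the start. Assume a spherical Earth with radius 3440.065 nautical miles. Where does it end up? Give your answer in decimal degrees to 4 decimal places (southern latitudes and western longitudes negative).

Central angle δ = d/R = 0.830130 rad.
Start latitude φ₁ = -1.007558 rad; initial bearing θ = 3.484550 rad.
sin φ₂ = sin φ₁ cos δ + cos φ₁ sin δ cos θ = (-0.845530)(0.674780) + (0.533927)(0.738019)(-0.941764) = -0.941648
φ₂ = asin(-0.941648) = -1.227493 rad = -70.3302°.
For the longitude increment, Δλ = atan2( sin θ sin δ cos φ₁, cos δ − sin φ₁ sin φ₂ ) = atan2(-0.132508, -0.121412) = -132.4978°.
λ₂ = -120.8382° + -132.4978° = -253.3360°, normalized to (−180°, 180°] → 106.6640°.

latitude -70.3302°, longitude 106.6640°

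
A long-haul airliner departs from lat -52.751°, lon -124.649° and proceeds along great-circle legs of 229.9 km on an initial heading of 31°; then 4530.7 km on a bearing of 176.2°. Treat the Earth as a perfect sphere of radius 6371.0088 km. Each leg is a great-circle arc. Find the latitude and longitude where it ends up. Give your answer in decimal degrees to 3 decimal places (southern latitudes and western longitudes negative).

latitude -87.022°, longitude 0.659°

Apply the spherical direct solution leg by leg, carrying full precision between legs.
Leg 1: from (-52.751°, -124.649°), δ = 229.9/6371.0088 = 0.036085 rad, θ = 31° → φ = -50.966°, λ = -122.958°.
Leg 2: from (-50.966°, -122.958°), δ = 4530.7/6371.0088 = 0.711143 rad, θ = 176.2° → φ = -87.022°, λ = 0.659°.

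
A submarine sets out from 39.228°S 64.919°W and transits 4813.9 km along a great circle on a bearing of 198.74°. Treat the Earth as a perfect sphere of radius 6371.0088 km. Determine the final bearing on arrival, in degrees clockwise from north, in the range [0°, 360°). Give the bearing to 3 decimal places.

final bearing 248.053°

The arc subtends δ = 4813.9/6371.0088 = 0.755595 rad at the centre.
Converting: φ₁ = -0.684658 rad, θ = 3.468667 rad.
sin φ₂ = sin φ₁ cos δ + cos φ₁ sin δ cos θ = (-0.632408)(0.727864) + (0.774636)(0.685722)(-0.946986) = -0.963331
φ₂ = asin(-0.963331) = -1.299153 rad = -74.436°.
Then Δλ = atan2(-0.170656, 0.118646) = -0.963276 rad, from sin θ sin δ cos φ₁ over cos δ − sin φ₁ sin φ₂.
λ₂ = λ₁ + Δλ = -120.111°.
The forward bearing on arrival equals the back-azimuth from the destination plus 180°.
Back-azimuth from P₂ (-74.436°, -120.111°) to P₁ (-39.228°, -64.919°), with Δλ' = λ₁ − λ₂ = 55.192°: atan2( sin Δλ' cos φ₁ , cos φ₂ sin φ₁ − sin φ₂ cos φ₁ cos Δλ' ) = 68.053°.
Final bearing = (68.053° + 180°) mod 360° = 248.053°.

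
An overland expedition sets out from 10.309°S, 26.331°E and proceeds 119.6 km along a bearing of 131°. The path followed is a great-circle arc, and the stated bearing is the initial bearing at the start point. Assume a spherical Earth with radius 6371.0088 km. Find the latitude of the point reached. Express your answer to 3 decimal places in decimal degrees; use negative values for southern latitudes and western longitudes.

latitude -11.014°

Angular distance δ = d/R = 119.6 / 6371.0088 = 0.018773 rad.
Converting: φ₁ = -0.179926 rad, θ = 2.286381 rad.
Applying the spherical law of cosines for sides, sin φ₂ = sin φ₁ cos δ + cos φ₁ sin δ cos θ = -0.191042, so φ₂ = -11.014°.
For the longitude increment, Δλ = atan2( sin θ sin δ cos φ₁, cos δ − sin φ₁ sin φ₂ ) = atan2(0.013938, 0.965636) = 0.827°.
Hence λ₂ = 26.331° + 0.827° = 27.158°.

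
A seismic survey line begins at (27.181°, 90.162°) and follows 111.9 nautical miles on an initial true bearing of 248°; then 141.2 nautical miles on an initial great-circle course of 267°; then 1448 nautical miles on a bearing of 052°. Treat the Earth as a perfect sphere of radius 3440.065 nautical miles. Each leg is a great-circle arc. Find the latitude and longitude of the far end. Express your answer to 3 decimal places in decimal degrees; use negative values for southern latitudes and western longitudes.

latitude 39.065°, longitude 110.111°

Apply the spherical direct solution leg by leg, carrying full precision between legs.
Leg 1: from (27.181°, 90.162°), δ = 111.9/3440.065 = 0.032528 rad, θ = 248° → φ = 26.470°, λ = 88.232°.
Leg 2: from (26.470°, 88.232°), δ = 141.2/3440.065 = 0.041046 rad, θ = 267° → φ = 26.323°, λ = 85.611°.
Leg 3: from (26.323°, 85.611°), δ = 1448/3440.065 = 0.420922 rad, θ = 52° → φ = 39.065°, λ = 110.111°.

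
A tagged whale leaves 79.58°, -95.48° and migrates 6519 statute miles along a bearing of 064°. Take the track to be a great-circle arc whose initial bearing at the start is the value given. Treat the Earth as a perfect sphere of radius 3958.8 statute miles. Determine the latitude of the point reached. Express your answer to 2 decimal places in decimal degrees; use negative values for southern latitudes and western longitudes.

Angular distance δ = d/R = 6519 / 3958.8 = 1.646711 rad.
Start latitude φ₁ = 1.388933 rad; initial bearing θ = 1.117011 rad.
Applying the spherical law of cosines for sides, sin φ₂ = sin φ₁ cos δ + cos φ₁ sin δ cos θ = 0.004465, so φ₂ = 0.26°.
For the longitude increment, Δλ = atan2( sin θ sin δ cos φ₁, cos δ − sin φ₁ sin φ₂ ) = atan2(0.162090, -0.080234) = 116.34°.
λ₂ = -95.48° + 116.34° = 20.86°.

latitude 0.26°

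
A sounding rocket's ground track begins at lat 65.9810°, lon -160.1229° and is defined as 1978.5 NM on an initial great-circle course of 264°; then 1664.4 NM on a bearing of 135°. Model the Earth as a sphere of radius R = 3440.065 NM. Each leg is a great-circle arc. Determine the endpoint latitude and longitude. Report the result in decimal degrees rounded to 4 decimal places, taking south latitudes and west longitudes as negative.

Apply the spherical direct solution leg by leg, carrying full precision between legs.
Leg 1: from (65.9810°, -160.1229°), δ = 1978.5/3440.065 = 0.575134 rad, θ = 264° → φ = 48.0147°, λ = 145.9085°.
Leg 2: from (48.0147°, 145.9085°), δ = 1664.4/3440.065 = 0.483828 rad, θ = 135° → φ = 25.9743°, λ = 167.3705°.

latitude 25.9743°, longitude 167.3705°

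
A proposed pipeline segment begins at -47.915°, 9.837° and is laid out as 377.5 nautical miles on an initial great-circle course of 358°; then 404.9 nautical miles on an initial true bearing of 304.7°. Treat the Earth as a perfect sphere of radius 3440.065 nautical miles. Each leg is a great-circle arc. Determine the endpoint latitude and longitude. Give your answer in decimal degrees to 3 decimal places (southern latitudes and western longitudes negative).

latitude -37.573°, longitude 2.547°

Apply the spherical direct solution leg by leg, carrying full precision between legs.
Leg 1: from (-47.915°, 9.837°), δ = 377.5/3440.065 = 0.109736 rad, θ = 358° → φ = -41.631°, λ = 9.544°.
Leg 2: from (-41.631°, 9.544°), δ = 404.9/3440.065 = 0.117701 rad, θ = 304.7° → φ = -37.573°, λ = 2.547°.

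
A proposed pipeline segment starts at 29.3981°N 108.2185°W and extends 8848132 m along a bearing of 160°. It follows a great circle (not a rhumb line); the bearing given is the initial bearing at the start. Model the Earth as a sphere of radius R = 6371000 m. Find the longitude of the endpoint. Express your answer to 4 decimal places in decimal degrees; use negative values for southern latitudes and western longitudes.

longitude -79.3976°

Angular distance δ = d/R = 8848132 / 6371000 = 1.388814 rad.
Start latitude φ₁ = 0.513094 rad; initial bearing θ = 2.792527 rad.
Applying the spherical law of cosines for sides, sin φ₂ = sin φ₁ cos δ + cos φ₁ sin δ cos θ = -0.716331, so φ₂ = -45.7524°.
For the longitude increment, Δλ = atan2( sin θ sin δ cos φ₁, cos δ − sin φ₁ sin φ₂ ) = atan2(0.293058, 0.532609) = 28.8209°.
λ₂ = -108.2185° + 28.8209° = -79.3976°.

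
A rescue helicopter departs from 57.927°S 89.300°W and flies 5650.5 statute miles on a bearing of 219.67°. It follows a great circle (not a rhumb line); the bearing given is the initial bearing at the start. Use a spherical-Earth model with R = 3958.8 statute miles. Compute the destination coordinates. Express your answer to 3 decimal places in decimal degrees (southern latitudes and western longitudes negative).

latitude -31.714°, longitude 138.663°

The arc subtends δ = 5650.5/3958.8 = 1.427326 rad at the centre.
Start latitude φ₁ = -1.011017 rad; initial bearing θ = 3.833965 rad.
Destination latitude: φ₂ = arcsin( sin φ₁ cos δ + cos φ₁ sin δ cos θ ) = arcsin(-0.525685) = -31.714°.
For the longitude increment, Δλ = atan2( sin θ sin δ cos φ₁, cos δ − sin φ₁ sin φ₂ ) = atan2(-0.335489, -0.302472) = -132.037°.
λ₂ = -89.300° + -132.037° = -221.337°, normalized to (−180°, 180°] → 138.663°.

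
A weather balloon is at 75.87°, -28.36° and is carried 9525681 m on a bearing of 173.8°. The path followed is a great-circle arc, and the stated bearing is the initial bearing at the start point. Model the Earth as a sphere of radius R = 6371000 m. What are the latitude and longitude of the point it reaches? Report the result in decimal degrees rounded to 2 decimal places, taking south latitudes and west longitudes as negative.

latitude -9.71°, longitude -22.09°

Angular distance δ = d/R = 9525681 / 6371000 = 1.495163 rad.
Converting: φ₁ = 1.324181 rad, θ = 3.033382 rad.
Applying the spherical law of cosines for sides, sin φ₂ = sin φ₁ cos δ + cos φ₁ sin δ cos θ = -0.168726, so φ₂ = -9.71°.
Δλ = atan2( sin θ sin δ cos φ₁ , cos δ − sin φ₁ sin φ₂ ) = atan2(0.026290, 0.239182) = 0.109476 rad = 6.27°.
Hence λ₂ = -28.36° + 6.27° = -22.09°.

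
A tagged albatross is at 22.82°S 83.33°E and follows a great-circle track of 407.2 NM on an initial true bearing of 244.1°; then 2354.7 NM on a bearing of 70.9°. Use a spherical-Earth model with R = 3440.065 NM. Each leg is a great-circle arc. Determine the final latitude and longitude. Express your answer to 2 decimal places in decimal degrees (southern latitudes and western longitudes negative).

Apply the spherical direct solution leg by leg, carrying full precision between legs.
Leg 1: from (-22.82°, 83.33°), δ = 407.2/3440.065 = 0.118370 rad, θ = 244.1° → φ = -25.64°, λ = 76.56°.
Leg 2: from (-25.64°, 76.56°), δ = 2354.7/3440.065 = 0.684493 rad, θ = 70.9° → φ = -8.55°, λ = 113.73°.

latitude -8.55°, longitude 113.73°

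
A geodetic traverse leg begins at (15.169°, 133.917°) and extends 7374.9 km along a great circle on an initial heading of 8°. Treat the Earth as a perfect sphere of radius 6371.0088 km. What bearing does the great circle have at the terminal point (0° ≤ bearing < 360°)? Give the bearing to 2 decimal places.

final bearing 42.98°

Angular distance δ = d/R = 7374.9 / 6371.0088 = 1.157572 rad.
Converting: φ₁ = 0.264749 rad, θ = 0.139626 rad.
sin φ₂ = sin φ₁ cos δ + cos φ₁ sin δ cos θ = (0.261667)(0.401565) + (0.965158)(0.915831)(0.990268) = 0.980395
φ₂ = asin(0.980395) = 1.372459 rad = 78.636°.
For the longitude increment, Δλ = atan2( sin θ sin δ cos φ₁, cos δ − sin φ₁ sin φ₂ ) = atan2(0.123018, 0.145027) = 40.306°.
λ₂ = 133.917° + 40.306° = 174.223°.
The forward bearing on arrival equals the back-azimuth from the destination plus 180°.
Back-azimuth from P₂ (78.64°, 174.22°) to P₁ (15.17°, 133.92°), with Δλ' = λ₁ − λ₂ = -40.31°: atan2( sin Δλ' cos φ₁ , cos φ₂ sin φ₁ − sin φ₂ cos φ₁ cos Δλ' ) = 222.98°.
Final bearing = (222.98° + 180°) mod 360° = 42.98°.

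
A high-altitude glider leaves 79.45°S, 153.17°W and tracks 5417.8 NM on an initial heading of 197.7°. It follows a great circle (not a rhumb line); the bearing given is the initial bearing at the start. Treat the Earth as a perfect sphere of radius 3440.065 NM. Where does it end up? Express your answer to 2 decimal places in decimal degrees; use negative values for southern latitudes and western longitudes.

latitude -9.81°, longitude 44.80°

Central angle δ = d/R = 1.574912 rad.
Converting: φ₁ = -1.386664 rad, θ = 3.450516 rad.
sin φ₂ = sin φ₁ cos δ + cos φ₁ sin δ cos θ = (-0.983096)(-0.004116) + (0.183094)(0.999992)(-0.952661) = -0.170378
φ₂ = asin(-0.170378) = -0.171214 rad = -9.81°.
Then Δλ = atan2(-0.055666, -0.171614) = -2.827933 rad, from sin θ sin δ cos φ₁ over cos δ − sin φ₁ sin φ₂.
λ₂ = -153.17° + -162.03° = -315.20°, normalized to (−180°, 180°] → 44.80°.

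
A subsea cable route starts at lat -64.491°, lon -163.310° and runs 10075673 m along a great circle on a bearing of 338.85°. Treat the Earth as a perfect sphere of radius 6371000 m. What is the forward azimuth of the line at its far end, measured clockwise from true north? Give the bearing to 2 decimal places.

final bearing 350.18°

δ = 10075673/6371000 = 1.581490 rad (90.6127°).
Converting: φ₁ = -1.125580 rad, θ = 5.914048 rad.
sin φ₂ = sin φ₁ cos δ + cos φ₁ sin δ cos θ = (-0.902518)(-0.010694) + (0.430653)(0.999943)(0.932639) = 0.411272
φ₂ = asin(0.411272) = 0.423849 rad = 24.285°.
For the longitude increment, Δλ = atan2( sin θ sin δ cos φ₁, cos δ − sin φ₁ sin φ₂ ) = atan2(-0.155375, 0.360487) = -23.317°.
λ₂ = -163.310° + -23.317° = -186.627°, normalized to (−180°, 180°] → 173.373°.
The forward bearing on arrival equals the back-azimuth from the destination plus 180°.
Back-azimuth from P₂ (24.28°, 173.37°) to P₁ (-64.49°, -163.31°), with Δλ' = λ₁ − λ₂ = -336.68°: atan2( sin Δλ' cos φ₁ , cos φ₂ sin φ₁ − sin φ₂ cos φ₁ cos Δλ' ) = 170.18°.
Final bearing = (170.18° + 180°) mod 360° = 350.18°.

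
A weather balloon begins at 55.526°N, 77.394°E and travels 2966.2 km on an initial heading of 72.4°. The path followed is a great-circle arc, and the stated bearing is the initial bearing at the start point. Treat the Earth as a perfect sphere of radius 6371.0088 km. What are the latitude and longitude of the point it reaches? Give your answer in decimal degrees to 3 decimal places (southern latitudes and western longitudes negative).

Central angle δ = d/R = 0.465578 rad.
Start latitude φ₁ = 0.969112 rad; initial bearing θ = 1.263618 rad.
Destination latitude: φ₂ = arcsin( sin φ₁ cos δ + cos φ₁ sin δ cos θ ) = arcsin(0.813474) = 54.437°.
For the longitude increment, Δλ = atan2( sin θ sin δ cos φ₁, cos δ − sin φ₁ sin φ₂ ) = atan2(0.242219, 0.222948) = 47.372°.
Hence λ₂ = 77.394° + 47.372° = 124.766°.

latitude 54.437°, longitude 124.766°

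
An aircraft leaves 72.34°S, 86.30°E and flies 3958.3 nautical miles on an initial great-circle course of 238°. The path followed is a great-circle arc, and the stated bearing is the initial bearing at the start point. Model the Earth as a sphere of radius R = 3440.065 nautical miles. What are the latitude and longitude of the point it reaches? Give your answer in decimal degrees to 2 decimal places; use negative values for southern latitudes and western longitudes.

latitude -32.37°, longitude -27.24°

Angular distance δ = d/R = 3958.3 / 3440.065 = 1.150647 rad.
Start latitude φ₁ = -1.262571 rad; initial bearing θ = 4.153884 rad.
Destination latitude: φ₂ = arcsin( sin φ₁ cos δ + cos φ₁ sin δ cos θ ) = arcsin(-0.535453) = -32.37°.
Δλ = atan2( sin θ sin δ cos φ₁ , cos δ − sin φ₁ sin φ₂ ) = atan2(-0.234895, -0.102322) = -1.981617 rad = -113.54°.
λ₂ = λ₁ + Δλ = -27.24°.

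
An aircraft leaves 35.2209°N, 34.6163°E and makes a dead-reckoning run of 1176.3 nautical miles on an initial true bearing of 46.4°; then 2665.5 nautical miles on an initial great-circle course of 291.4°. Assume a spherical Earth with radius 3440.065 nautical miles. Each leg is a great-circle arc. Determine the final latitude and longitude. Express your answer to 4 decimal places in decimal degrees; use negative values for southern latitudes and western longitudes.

latitude 44.1919°, longitude -9.7872°

Apply the spherical direct solution leg by leg, carrying full precision between legs.
Leg 1: from (35.2209°, 34.6163°), δ = 1176.3/3440.065 = 0.341941 rad, θ = 46.4° → φ = 47.0753°, λ = 55.5051°.
Leg 2: from (47.0753°, 55.5051°), δ = 2665.5/3440.065 = 0.774840 rad, θ = 291.4° → φ = 44.1919°, λ = -9.7872°.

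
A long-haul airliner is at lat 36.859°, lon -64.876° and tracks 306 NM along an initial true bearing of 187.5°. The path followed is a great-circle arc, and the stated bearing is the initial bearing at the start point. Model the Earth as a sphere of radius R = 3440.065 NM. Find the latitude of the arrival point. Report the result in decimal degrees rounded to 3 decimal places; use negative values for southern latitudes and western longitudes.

Central angle δ = d/R = 0.088952 rad.
Converting: φ₁ = 0.643311 rad, θ = 3.272492 rad.
sin φ₂ = sin φ₁ cos δ + cos φ₁ sin δ cos θ = (0.599848)(0.996046) + (0.800114)(0.088835)(-0.991445) = 0.527007
φ₂ = asin(0.527007) = 0.555074 rad = 31.803°.
Δλ = atan2( sin θ sin δ cos φ₁ , cos δ − sin φ₁ sin φ₂ ) = atan2(-0.009278, 0.679923) = -0.013644 rad = -0.782°.
Hence λ₂ = -64.876° + -0.782° = -65.658°.

latitude 31.803°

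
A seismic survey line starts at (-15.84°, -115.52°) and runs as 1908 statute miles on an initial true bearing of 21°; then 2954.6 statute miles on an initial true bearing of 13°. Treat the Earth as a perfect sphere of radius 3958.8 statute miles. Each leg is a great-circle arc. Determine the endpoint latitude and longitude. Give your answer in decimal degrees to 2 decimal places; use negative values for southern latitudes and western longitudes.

Apply the spherical direct solution leg by leg, carrying full precision between legs.
Leg 1: from (-15.84°, -115.52°), δ = 1908/3958.8 = 0.481964 rad, θ = 21° → φ = 10.05°, λ = -105.81°.
Leg 2: from (10.05°, -105.81°), δ = 2954.6/3958.8 = 0.746337 rad, θ = 13° → φ = 51.21°, λ = -91.70°.

latitude 51.21°, longitude -91.70°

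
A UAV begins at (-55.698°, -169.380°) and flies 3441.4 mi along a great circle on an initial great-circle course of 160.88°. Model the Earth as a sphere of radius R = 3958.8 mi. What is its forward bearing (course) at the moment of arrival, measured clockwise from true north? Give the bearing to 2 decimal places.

final bearing 32.71°

The arc subtends δ = 3441.4/3958.8 = 0.869304 rad at the centre.
With φ₁ = -55.698° = -0.972113 rad and θ = 160.88° = 2.807886 rad:
Applying the spherical law of cosines for sides, sin φ₂ = sin φ₁ cos δ + cos φ₁ sin δ cos θ = -0.939857, so φ₂ = -70.028°.
Then Δλ = atan2(0.141005, -0.131037) = 2.319569 rad, from sin θ sin δ cos φ₁ over cos δ − sin φ₁ sin φ₂.
Hence λ₂ = -169.380° + 132.902° = -36.478°.
The forward bearing on arrival equals the back-azimuth from the destination plus 180°.
Back-azimuth from P₂ (-70.03°, -36.48°) to P₁ (-55.70°, -169.38°), with Δλ' = λ₁ − λ₂ = -132.90°: atan2( sin Δλ' cos φ₁ , cos φ₂ sin φ₁ − sin φ₂ cos φ₁ cos Δλ' ) = 212.71°.
Final bearing = (212.71° + 180°) mod 360° = 32.71°.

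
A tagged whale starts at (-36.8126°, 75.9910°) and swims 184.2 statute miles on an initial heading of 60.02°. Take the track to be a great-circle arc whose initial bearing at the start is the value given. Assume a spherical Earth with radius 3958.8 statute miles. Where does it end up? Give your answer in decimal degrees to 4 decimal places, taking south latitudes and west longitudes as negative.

latitude -35.4466°, longitude 78.8257°

Angular distance δ = d/R = 184.2 / 3958.8 = 0.046529 rad.
Converting: φ₁ = -0.642501 rad, θ = 1.047547 rad.
sin φ₂ = sin φ₁ cos δ + cos φ₁ sin δ cos θ = (-0.599200)(0.998918) + (0.800600)(0.046512)(0.499698) = -0.579943
φ₂ = asin(-0.579943) = -0.618659 rad = -35.4466°.
For the longitude increment, Δλ = atan2( sin θ sin δ cos φ₁, cos δ − sin φ₁ sin φ₂ ) = atan2(0.032255, 0.651416) = 2.8347°.
Hence λ₂ = 75.9910° + 2.8347° = 78.8257°.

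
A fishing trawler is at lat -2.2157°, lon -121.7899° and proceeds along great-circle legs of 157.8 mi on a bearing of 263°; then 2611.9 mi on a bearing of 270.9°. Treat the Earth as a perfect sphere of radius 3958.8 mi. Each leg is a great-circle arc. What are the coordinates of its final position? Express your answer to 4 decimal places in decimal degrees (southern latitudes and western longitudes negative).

Apply the spherical direct solution leg by leg, carrying full precision between legs.
Leg 1: from (-2.2157°, -121.7899°), δ = 157.8/3958.8 = 0.039861 rad, θ = 263° → φ = -2.4922°, λ = -124.0589°.
Leg 2: from (-2.4922°, -124.0589°), δ = 2611.9/3958.8 = 0.659771 rad, θ = 270.9° → φ = -1.4176°, λ = -161.8691°.

latitude -1.4176°, longitude -161.8691°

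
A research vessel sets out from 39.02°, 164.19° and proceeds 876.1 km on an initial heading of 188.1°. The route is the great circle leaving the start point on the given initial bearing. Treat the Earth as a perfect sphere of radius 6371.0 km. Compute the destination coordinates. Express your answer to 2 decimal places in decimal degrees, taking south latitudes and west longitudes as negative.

Central angle δ = d/R = 0.137514 rad.
With φ₁ = 39.02° = 0.681027 rad and θ = 188.1° = 3.282964 rad:
sin φ₂ = sin φ₁ cos δ + cos φ₁ sin δ cos θ = (0.629592)(0.990560) + (0.776926)(0.137081)(-0.990024) = 0.518209
φ₂ = asin(0.518209) = 0.544756 rad = 31.21°.
Then Δλ = atan2(-0.015006, 0.664300) = -0.022586 rad, from sin θ sin δ cos φ₁ over cos δ − sin φ₁ sin φ₂.
λ₂ = 164.19° + -1.29° = 162.90°.

latitude 31.21°, longitude 162.90°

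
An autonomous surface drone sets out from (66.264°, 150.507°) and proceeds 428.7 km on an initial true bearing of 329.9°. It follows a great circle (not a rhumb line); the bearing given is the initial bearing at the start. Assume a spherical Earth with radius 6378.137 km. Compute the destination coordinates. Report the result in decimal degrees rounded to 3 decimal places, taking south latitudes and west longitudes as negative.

latitude 69.510°, longitude 144.985°

The arc subtends δ = 428.7/6378.137 = 0.067214 rad at the centre.
Converting: φ₁ = 1.156525 rad, θ = 5.757841 rad.
sin φ₂ = sin φ₁ cos δ + cos φ₁ sin δ cos θ = (0.915410)(0.997742) + (0.402523)(0.067163)(0.865151) = 0.936732
φ₂ = asin(0.936732) = 1.213175 rad = 69.510°.
For the longitude increment, Δλ = atan2( sin θ sin δ cos φ₁, cos δ − sin φ₁ sin φ₂ ) = atan2(-0.013558, 0.140248) = -5.522°.
Hence λ₂ = 150.507° + -5.522° = 144.985°.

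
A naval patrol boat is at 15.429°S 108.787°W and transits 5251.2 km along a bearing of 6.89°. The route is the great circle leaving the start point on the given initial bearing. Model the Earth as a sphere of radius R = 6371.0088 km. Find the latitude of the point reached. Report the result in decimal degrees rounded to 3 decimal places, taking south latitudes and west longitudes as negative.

Central angle δ = d/R = 0.824234 rad.
Converting: φ₁ = -0.269287 rad, θ = 0.120253 rad.
Applying the spherical law of cosines for sides, sin φ₂ = sin φ₁ cos δ + cos φ₁ sin δ cos θ = 0.521788, so φ₂ = 31.452°.
For the longitude increment, Δλ = atan2( sin θ sin δ cos φ₁, cos δ − sin φ₁ sin φ₂ ) = atan2(0.084883, 0.817938) = 5.925°.
Hence λ₂ = -108.787° + 5.925° = -102.862°.

latitude 31.452°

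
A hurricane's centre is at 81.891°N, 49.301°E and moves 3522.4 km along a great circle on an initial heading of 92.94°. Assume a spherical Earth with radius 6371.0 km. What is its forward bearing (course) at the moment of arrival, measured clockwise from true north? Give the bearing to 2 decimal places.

Angular distance δ = d/R = 3522.4 / 6371 = 0.552880 rad.
Start latitude φ₁ = 1.429268 rad; initial bearing θ = 1.622109 rad.
Applying the spherical law of cosines for sides, sin φ₂ = sin φ₁ cos δ + cos φ₁ sin δ cos θ = 0.838707, so φ₂ = 57.004°.
Δλ = atan2( sin θ sin δ cos φ₁ , cos δ − sin φ₁ sin φ₂ ) = atan2(0.073977, 0.020694) = 1.298034 rad = 74.372°.
Hence λ₂ = 49.301° + 74.372° = 123.673°.
The forward bearing on arrival equals the back-azimuth from the destination plus 180°.
Back-azimuth from P₂ (57.00°, 123.67°) to P₁ (81.89°, 49.30°), with Δλ' = λ₁ − λ₂ = -74.37°: atan2( sin Δλ' cos φ₁ , cos φ₂ sin φ₁ − sin φ₂ cos φ₁ cos Δλ' ) = 345.01°.
Final bearing = (345.01° + 180°) mod 360° = 165.01°.

final bearing 165.01°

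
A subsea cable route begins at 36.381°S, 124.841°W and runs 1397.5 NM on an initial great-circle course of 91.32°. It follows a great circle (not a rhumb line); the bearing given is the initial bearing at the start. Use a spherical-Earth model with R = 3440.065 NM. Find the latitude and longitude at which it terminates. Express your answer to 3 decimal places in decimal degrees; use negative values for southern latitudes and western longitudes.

Angular distance δ = d/R = 1397.5 / 3440.065 = 0.406242 rad.
Converting: φ₁ = -0.634968 rad, θ = 1.593835 rad.
Applying the spherical law of cosines for sides, sin φ₂ = sin φ₁ cos δ + cos φ₁ sin δ cos θ = -0.552205, so φ₂ = -33.518°.
Then Δλ = atan2(0.318055, 0.591071) = 0.493661 rad, from sin θ sin δ cos φ₁ over cos δ − sin φ₁ sin φ₂.
λ₂ = λ₁ + Δλ = -96.556°.

latitude -33.518°, longitude -96.556°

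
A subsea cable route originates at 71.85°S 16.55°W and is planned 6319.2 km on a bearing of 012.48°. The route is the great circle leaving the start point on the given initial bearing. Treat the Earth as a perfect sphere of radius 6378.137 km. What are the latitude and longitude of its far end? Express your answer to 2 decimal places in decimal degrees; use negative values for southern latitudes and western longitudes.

latitude -15.45°, longitude -5.74°

Angular distance δ = d/R = 6319.2 / 6378.137 = 0.990760 rad.
Start latitude φ₁ = -1.254019 rad; initial bearing θ = 0.217817 rad.
Destination latitude: φ₂ = arcsin( sin φ₁ cos δ + cos φ₁ sin δ cos θ ) = arcsin(-0.266386) = -15.45°.
For the longitude increment, Δλ = atan2( sin θ sin δ cos φ₁, cos δ − sin φ₁ sin φ₂ ) = atan2(0.056306, 0.294923) = 10.81°.
λ₂ = -16.55° + 10.81° = -5.74°.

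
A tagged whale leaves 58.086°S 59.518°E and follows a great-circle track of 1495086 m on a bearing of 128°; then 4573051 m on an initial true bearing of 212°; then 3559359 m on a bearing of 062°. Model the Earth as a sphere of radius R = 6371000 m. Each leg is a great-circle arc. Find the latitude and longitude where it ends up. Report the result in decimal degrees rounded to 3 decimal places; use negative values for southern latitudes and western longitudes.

latitude -43.109°, longitude 7.573°

Apply the spherical direct solution leg by leg, carrying full precision between legs.
Leg 1: from (-58.086°, 59.518°), δ = 1495086/6371000 = 0.234671 rad, θ = 128° → φ = -64.324°, λ = 84.535°.
Leg 2: from (-64.324°, 84.535°), δ = 4573051/6371000 = 0.717792 rad, θ = 212° → φ = -67.008°, λ = -32.300°.
Leg 3: from (-67.008°, -32.300°), δ = 3559359/6371000 = 0.558681 rad, θ = 62° → φ = -43.109°, λ = 7.573°.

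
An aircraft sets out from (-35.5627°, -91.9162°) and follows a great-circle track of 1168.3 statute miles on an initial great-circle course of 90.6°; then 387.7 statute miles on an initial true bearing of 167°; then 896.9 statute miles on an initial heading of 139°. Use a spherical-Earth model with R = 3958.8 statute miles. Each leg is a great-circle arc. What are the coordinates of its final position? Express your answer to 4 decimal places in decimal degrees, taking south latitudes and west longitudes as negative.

latitude -48.5855°, longitude -56.8798°

Apply the spherical direct solution leg by leg, carrying full precision between legs.
Leg 1: from (-35.5627°, -91.9162°), δ = 1168.3/3958.8 = 0.295115 rad, θ = 90.6° → φ = -33.9817°, λ = -71.3840°.
Leg 2: from (-33.9817°, -71.3840°), δ = 387.7/3958.8 = 0.097934 rad, θ = 167° → φ = -39.4386°, λ = -69.7520°.
Leg 3: from (-39.4386°, -69.7520°), δ = 896.9/3958.8 = 0.226559 rad, θ = 139° → φ = -48.5855°, λ = -56.8798°.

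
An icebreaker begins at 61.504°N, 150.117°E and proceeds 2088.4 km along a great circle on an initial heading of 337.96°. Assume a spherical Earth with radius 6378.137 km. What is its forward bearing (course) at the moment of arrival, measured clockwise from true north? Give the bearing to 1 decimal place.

Angular distance δ = d/R = 2088.4 / 6378.137 = 0.327431 rad.
Converting: φ₁ = 1.073447 rad, θ = 5.898515 rad.
Applying the spherical law of cosines for sides, sin φ₂ = sin φ₁ cos δ + cos φ₁ sin δ cos θ = 0.974386, so φ₂ = 77.004°.
Δλ = atan2( sin θ sin δ cos φ₁ , cos δ − sin φ₁ sin φ₂ ) = atan2(-0.057579, 0.090533) = -0.566473 rad = -32.456°.
Hence λ₂ = 150.117° + -32.456° = 117.661°.
The forward bearing on arrival equals the back-azimuth from the destination plus 180°.
Back-azimuth from P₂ (77.0°, 117.7°) to P₁ (61.5°, 150.1°), with Δλ' = λ₁ − λ₂ = 32.5°: atan2( sin Δλ' cos φ₁ , cos φ₂ sin φ₁ − sin φ₂ cos φ₁ cos Δλ' ) = 127.2°.
Final bearing = (127.2° + 180°) mod 360° = 307.2°.

final bearing 307.2°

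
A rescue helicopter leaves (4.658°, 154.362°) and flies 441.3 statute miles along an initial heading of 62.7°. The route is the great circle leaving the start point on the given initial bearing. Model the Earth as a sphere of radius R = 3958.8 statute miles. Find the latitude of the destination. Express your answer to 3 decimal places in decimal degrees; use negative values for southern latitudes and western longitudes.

latitude 7.560°

Central angle δ = d/R = 0.111473 rad.
With φ₁ = 4.658° = 0.081297 rad and θ = 62.7° = 1.094321 rad:
sin φ₂ = sin φ₁ cos δ + cos φ₁ sin δ cos θ = (0.081208)(0.993793) + (0.996697)(0.111242)(0.458650) = 0.131557
φ₂ = asin(0.131557) = 0.131939 rad = 7.560°.
Δλ = atan2( sin θ sin δ cos φ₁ , cos δ − sin φ₁ sin φ₂ ) = atan2(0.098525, 0.983110) = 0.099885 rad = 5.723°.
λ₂ = 154.362° + 5.723° = 160.085°.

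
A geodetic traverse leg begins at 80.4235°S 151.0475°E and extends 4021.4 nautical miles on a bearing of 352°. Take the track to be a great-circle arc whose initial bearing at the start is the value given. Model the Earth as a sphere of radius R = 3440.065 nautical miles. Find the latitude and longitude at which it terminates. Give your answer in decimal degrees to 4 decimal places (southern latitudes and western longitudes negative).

latitude -13.5331°, longitude 143.4770°

The arc subtends δ = 4021.4/3440.065 = 1.168990 rad at the centre.
With φ₁ = -80.4235° = -1.403655 rad and θ = 352° = 6.143559 rad:
sin φ₂ = sin φ₁ cos δ + cos φ₁ sin δ cos θ = (-0.986064)(0.391082) + (0.166364)(0.920356)(0.990268) = -0.234008
φ₂ = asin(-0.234008) = -0.236198 rad = -13.5331°.
For the longitude increment, Δλ = atan2( sin θ sin δ cos φ₁, cos δ − sin φ₁ sin φ₂ ) = atan2(-0.021309, 0.160335) = -7.5705°.
λ₂ = 151.0475° + -7.5705° = 143.4770°.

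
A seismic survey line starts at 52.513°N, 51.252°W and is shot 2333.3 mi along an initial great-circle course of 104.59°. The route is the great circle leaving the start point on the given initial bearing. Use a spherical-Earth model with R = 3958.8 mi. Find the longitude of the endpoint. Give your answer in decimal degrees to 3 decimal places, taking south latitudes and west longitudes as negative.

longitude -10.169°

Angular distance δ = d/R = 2333.3 / 3958.8 = 0.589396 rad.
Converting: φ₁ = 0.916525 rad, θ = 1.825440 rad.
Destination latitude: φ₂ = arcsin( sin φ₁ cos δ + cos φ₁ sin δ cos θ ) = arcsin(0.574397) = 35.057°.
Δλ = atan2( sin θ sin δ cos φ₁ , cos δ − sin φ₁ sin φ₂ ) = atan2(0.327377, 0.375498) = 0.717042 rad = 41.083°.
Hence λ₂ = -51.252° + 41.083° = -10.169°.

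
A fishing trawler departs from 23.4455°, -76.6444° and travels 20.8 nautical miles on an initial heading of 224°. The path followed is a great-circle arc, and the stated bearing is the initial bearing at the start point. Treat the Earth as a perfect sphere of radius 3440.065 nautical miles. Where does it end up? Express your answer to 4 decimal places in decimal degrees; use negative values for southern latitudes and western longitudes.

δ = 20.8/3440.065 = 0.006046 rad (0.3464°).
With φ₁ = 23.4455° = 0.409201 rad and θ = 224° = 3.909538 rad:
Applying the spherical law of cosines for sides, sin φ₂ = sin φ₁ cos δ + cos φ₁ sin δ cos θ = 0.393879, so φ₂ = 23.1961°.
For the longitude increment, Δλ = atan2( sin θ sin δ cos φ₁, cos δ − sin φ₁ sin φ₂ ) = atan2(-0.003853, 0.843266) = -0.2618°.
Hence λ₂ = -76.6444° + -0.2618° = -76.9062°.

latitude 23.1961°, longitude -76.9062°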